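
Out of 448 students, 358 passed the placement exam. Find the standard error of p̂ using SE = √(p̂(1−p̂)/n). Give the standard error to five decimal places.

With x = 358 successes in n = 448, p̂ = 0.79911.
p̂(1−p̂) = 0.79911·0.20089 = 0.160533.
Dividing by n and taking the root: √0.000358333 = 0.01893.

SE = 0.01893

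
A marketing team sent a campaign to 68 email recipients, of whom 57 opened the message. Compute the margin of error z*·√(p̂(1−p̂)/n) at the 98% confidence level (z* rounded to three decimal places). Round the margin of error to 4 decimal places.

ME = 0.1039

Sample proportion p̂ = 57/68 = 0.83824.
SE = √(p̂(1−p̂)/n) = √(0.135597/68) = 0.044655.
The 98% critical value is z* = 2.326.
ME = 2.326·0.044655 = 0.1039.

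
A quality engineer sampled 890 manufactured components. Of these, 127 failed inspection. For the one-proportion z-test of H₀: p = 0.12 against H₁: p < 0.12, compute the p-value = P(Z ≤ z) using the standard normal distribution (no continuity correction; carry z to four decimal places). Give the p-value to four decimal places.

With x = 127 successes in n = 890, p̂ = 0.14270.
Under H₀, SE = √(p₀(1−p₀)/n) = √(0.12·0.88/890) = √0.000118652 = 0.010893.
z = (p̂ − p₀)/SE = (127/890 − 0.12)/0.010893 ≈ 2.0836.
p-value = P(Z ≤ z) with z = 2.0836 → 0.9814.

p-value = 0.9814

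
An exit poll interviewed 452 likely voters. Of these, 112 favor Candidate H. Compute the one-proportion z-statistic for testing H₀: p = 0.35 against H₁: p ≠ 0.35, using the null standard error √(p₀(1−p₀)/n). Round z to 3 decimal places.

Sample proportion p̂ = 112/452 = 0.24779.
Null standard error: √(0.35·0.65/452) = √0.000503319 = 0.022435.
Test statistic: z = -0.10221/0.022435 = -4.556.

z = -4.556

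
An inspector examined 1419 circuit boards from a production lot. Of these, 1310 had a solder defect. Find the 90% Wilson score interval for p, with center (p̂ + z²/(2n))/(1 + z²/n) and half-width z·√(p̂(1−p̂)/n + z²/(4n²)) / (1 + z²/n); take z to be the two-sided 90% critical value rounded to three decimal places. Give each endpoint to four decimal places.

(0.9107, 0.9340)

Here p̂ = 1310/1419 = 0.92319 and z = 1.645 (z² = 2.706025).
Denominator 1 + z²/n = 1 + 2.706025/1419 = 1.001907.
Adjusted center: (0.92319 + z²/(2n))/1.001907 = 0.92238.
Radicand: p̂(1−p̂)/n + z²/(4n²) = 0.000049975 + 0.000000336 = 0.000050311.
Half-width = z·√(radicand)/denom = 1.645·0.007093/1.001907 = 0.01165.
So the interval runs from 0.9107 to 0.9340.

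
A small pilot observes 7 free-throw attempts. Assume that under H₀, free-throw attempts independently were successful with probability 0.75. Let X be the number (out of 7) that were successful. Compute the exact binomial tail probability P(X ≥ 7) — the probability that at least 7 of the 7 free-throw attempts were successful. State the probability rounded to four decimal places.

X ~ Binomial(n=7, p=0.75).
P(X ≥ 7) = C(7,7)·0.75^7·0.25^0.
= 0.133484 = 0.1335.

P = 0.1335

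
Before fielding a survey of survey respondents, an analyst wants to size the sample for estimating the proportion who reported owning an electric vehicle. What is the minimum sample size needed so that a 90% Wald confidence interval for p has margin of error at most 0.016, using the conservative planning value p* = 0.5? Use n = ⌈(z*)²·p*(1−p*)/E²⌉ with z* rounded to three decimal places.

The 90% critical value is z* = 1.645.
p*(1−p*) = 0.50·0.50 = 0.2500.
Required n before rounding: 2.706025 × 0.2500 / 0.016² = 2642.603.
Rounding up, n = 2643.

n = 2643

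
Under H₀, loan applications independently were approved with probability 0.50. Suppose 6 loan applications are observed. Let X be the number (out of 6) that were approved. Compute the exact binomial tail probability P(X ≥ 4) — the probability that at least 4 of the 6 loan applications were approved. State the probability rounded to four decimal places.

P = 0.3438

X is binomial with n = 6 and p = 0.50.
P(X ≥ 4) = C(6,4)·0.50^4·0.50^2 + C(6,5)·0.50^5·0.50^1 + C(6,6)·0.50^6·0.50^0.
= 0.234375 + 0.093750 + 0.015625 = 0.3438.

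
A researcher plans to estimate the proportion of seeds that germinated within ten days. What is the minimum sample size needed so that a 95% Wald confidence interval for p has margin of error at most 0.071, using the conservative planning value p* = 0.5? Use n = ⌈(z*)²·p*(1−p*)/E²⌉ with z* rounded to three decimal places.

n = 191

For 95% confidence, z* = 1.960.
p*(1−p*) = 0.50·0.50 = 0.2500.
(z*)²·p*(1−p*)/E² = 3.841600·0.2500/0.005041 = 190.518.
Rounding up, n = 191.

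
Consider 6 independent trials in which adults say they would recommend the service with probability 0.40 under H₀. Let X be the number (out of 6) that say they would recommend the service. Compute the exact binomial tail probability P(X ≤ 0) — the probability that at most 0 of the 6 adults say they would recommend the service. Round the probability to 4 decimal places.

P = 0.0467

X ~ Binomial(n=6, p=0.40).
P(X ≤ 0) = C(6,0)·0.40^0·0.60^6.
= 0.046656 = 0.0467.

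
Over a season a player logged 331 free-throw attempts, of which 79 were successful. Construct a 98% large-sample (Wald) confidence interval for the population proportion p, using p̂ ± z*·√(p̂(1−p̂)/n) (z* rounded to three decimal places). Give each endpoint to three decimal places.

(0.184, 0.293)

p̂ = 79/331 = 0.23867.
Standard error of p̂: √(0.181707/331) = √0.000548964 = 0.023430.
The 98% critical value is z* = 2.326.
Margin = 2.326·0.023430 = 0.05450.
So the interval runs from 0.184 to 0.293.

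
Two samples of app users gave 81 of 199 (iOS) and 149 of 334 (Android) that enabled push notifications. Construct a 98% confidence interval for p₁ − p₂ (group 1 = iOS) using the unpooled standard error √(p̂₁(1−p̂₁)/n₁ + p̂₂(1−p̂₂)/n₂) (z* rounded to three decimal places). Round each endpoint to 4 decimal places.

p̂₁ = 0.40704, p̂₂ = 0.44611, so the observed difference is -0.03907.
Unpooled SE = √(p̂₁(1−p̂₁)/n₁ + p̂₂(1−p̂₂)/n₂) = √(0.001212852 + 0.000739807) = 0.044189.
For 98% confidence, z* = 2.326. Margin = 2.326·0.044189 = 0.10278.
So the interval runs from -0.1419 to 0.0637.

(-0.1419, 0.0637)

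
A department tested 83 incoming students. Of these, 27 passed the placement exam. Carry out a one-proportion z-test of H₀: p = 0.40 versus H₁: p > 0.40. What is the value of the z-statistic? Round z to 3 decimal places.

With x = 27 successes in n = 83, p̂ = 0.32530.
Under H₀, SE = √(p₀(1−p₀)/n) = √(0.40·0.60/83) = √0.002891566 = 0.053773.
z = (p̂ − p₀)/SE = (0.32530 − 0.40)/0.053773 = -1.389.

z = -1.389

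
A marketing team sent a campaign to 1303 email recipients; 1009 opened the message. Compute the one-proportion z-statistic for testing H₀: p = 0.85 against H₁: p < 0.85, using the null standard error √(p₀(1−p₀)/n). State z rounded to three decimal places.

z = -7.646

p̂ = 1009/1303 = 0.77437.
SE₀ = √(0.85·0.15/1303) = 0.009892.
Test statistic: z = -0.07563/0.009892 = -7.646.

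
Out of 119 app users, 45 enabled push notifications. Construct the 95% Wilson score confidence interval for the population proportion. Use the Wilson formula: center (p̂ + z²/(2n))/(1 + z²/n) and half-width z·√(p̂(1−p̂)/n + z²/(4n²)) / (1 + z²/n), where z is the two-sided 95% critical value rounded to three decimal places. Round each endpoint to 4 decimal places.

(0.2961, 0.4678)

p̂ = 45/119 = 0.37815; z = 1.960, so z² = 3.841600.
Denominator 1 + z²/n = 1 + 3.841600/119 = 1.032282.
Center = (0.37815 + 0.016141)/1.032282 = 0.38196.
Radicand: p̂(1−p̂)/n + z²/(4n²) = 0.001976075 + 0.000067820 = 0.002043895.
Half-width = 1.960·√0.002043895/1.032282 = 0.08584.
Interval: 0.38196 ± 0.08584 → (0.2961, 0.4678).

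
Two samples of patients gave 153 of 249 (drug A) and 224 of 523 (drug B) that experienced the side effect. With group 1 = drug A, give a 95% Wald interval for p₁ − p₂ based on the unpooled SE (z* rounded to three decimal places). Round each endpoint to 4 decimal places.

(0.1123, 0.2600)

p̂₁ = 153/249 = 0.61446, p̂₂ = 224/523 = 0.42830; p̂₁ − p̂₂ = 0.18616.
SE = √(0.000951403 + 0.000468181) = √0.001419584 = 0.037677.
z* = 1.960 at the 95% level. Margin = 1.960·0.037677 = 0.07385.
CI: 0.18616 ± 0.07385 = (0.1123, 0.2600).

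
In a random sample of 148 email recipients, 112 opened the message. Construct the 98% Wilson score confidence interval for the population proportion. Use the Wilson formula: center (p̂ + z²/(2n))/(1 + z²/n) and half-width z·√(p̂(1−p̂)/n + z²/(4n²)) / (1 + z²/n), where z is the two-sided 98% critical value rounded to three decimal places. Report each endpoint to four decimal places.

(0.6666, 0.8288)

p̂ = 112/148 = 0.75676; z = 2.326, so z² = 5.410276.
Denominator 1 + z²/n = 1 + 5.410276/148 = 1.036556.
Center = (0.75676 + 0.018278)/1.036556 = 0.74770.
Radicand: p̂(1−p̂)/n + z²/(4n²) = 0.001243757 + 0.000061750 = 0.001305507.
Half-width = 2.326·√0.001305507/1.036556 = 0.08108.
CI: 0.74770 ± 0.08108 = (0.6666, 0.8288).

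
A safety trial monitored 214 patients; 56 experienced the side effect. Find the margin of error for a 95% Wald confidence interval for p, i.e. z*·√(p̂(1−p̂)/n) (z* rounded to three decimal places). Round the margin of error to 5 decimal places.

ME = 0.05889

Sample proportion p̂ = 56/214 = 0.26168.
SE = √(p̂(1−p̂)/n) = √(0.193205/214) = 0.030047.
For 95% confidence, z* = 1.960.
ME = 1.960·0.030047 = 0.05889.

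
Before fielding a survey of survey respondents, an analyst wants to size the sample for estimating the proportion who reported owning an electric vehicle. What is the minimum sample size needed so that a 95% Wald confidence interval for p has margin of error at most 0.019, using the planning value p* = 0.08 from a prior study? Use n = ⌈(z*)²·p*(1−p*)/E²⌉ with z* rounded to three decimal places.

n = 784

For 95% confidence, z* = 1.960.
p*(1−p*) = 0.08·0.92 = 0.0736.
Required n before rounding: 3.841600 × 0.0736 / 0.019² = 783.218.
Rounding up, n = 784.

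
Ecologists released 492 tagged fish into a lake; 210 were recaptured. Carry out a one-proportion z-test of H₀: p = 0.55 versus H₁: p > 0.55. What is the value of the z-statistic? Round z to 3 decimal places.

z = -5.492

With x = 210 successes in n = 492, p̂ = 0.42683.
SE₀ = √(0.55·0.45/492) = 0.022429.
z = (0.42683 − 0.55)/0.022429 = -0.12317/0.022429 = -5.492.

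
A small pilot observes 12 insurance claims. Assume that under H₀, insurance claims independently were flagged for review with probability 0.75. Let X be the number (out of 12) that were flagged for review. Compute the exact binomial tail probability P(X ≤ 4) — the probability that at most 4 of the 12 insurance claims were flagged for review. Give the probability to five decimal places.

X is binomial with n = 12 and p = 0.75.
P(X ≤ 4) = Σ_{j=0}^{4} C(12,j)·0.75^j·0.25^{12−j}.
= 0.000000 + 0.000002 + 0.000035 + 0.000354 + 0.002390 = 0.00278.

P = 0.00278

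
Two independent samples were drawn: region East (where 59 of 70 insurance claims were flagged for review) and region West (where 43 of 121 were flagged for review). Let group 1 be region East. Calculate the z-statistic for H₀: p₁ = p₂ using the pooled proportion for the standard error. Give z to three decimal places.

p̂₁ = 59/70 = 0.84286, p̂₂ = 43/121 = 0.35537.
Pooled p̂ = (59+43)/(70+121) = 102/191 = 0.53403.
SE = √[p̂(1−p̂)(1/n₁+1/n₂)] = √[0.53403·0.46597·(1/70+1/121)] ≈ 0.074909.
z = (p̂₁ − p̂₂)/SE = (0.84286 − 0.35537)/0.074909 = 0.48749/0.074909 = 6.508.

z = 6.508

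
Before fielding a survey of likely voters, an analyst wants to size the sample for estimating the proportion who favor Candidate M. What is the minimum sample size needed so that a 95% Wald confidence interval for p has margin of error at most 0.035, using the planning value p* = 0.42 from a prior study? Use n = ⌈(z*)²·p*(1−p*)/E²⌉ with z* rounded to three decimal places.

n = 764

z* = 1.960 at the 95% level.
p*(1−p*) = 0.2436.
Required n before rounding: 3.841600 × 0.2436 / 0.035² = 763.930.
⌈763.930⌉ = 764.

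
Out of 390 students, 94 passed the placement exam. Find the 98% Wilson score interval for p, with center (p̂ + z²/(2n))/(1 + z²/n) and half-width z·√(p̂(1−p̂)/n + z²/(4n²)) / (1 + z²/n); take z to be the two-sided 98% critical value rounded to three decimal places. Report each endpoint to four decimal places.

(0.1944, 0.2947)

p̂ = 94/390 = 0.24103; z = 2.326, so z² = 5.410276.
Denominator 1 + z²/n = 1 + 5.410276/390 = 1.013873.
Center = (0.24103 + 0.006936)/1.013873 = 0.24457.
Radicand: p̂(1−p̂)/n + z²/(4n²) = 0.000469057 + 0.000008893 = 0.000477950.
Half-width = 2.326·√0.000477950/1.013873 = 0.05016.
Interval: 0.24457 ± 0.05016 → (0.1944, 0.2947).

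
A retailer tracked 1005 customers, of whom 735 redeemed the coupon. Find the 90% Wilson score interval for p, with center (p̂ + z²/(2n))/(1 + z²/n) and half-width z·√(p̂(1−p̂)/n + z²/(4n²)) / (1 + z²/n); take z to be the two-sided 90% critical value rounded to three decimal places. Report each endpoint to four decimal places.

p̂ = 735/1005 = 0.73134; z = 1.645, so z² = 2.706025.
1 + z²/n = 1.002693.
Adjusted center: (0.73134 + z²/(2n))/1.002693 = 0.73072.
Radicand: p̂(1−p̂)/n + z²/(4n²) = 0.000195503 + 0.000000670 = 0.000196173.
Half-width = z·√(radicand)/denom = 1.645·0.014006/1.002693 = 0.02298.
Interval: 0.73072 ± 0.02298 → (0.7077, 0.7537).

(0.7077, 0.7537)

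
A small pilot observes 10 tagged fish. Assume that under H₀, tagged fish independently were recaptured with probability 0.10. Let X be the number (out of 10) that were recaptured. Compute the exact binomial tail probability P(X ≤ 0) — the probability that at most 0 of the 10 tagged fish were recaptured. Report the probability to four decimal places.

P = 0.3487

X is binomial with n = 10 and p = 0.10.
P(X ≤ 0) = C(10,0)·0.10^0·0.90^10.
= 0.348678 = 0.3487.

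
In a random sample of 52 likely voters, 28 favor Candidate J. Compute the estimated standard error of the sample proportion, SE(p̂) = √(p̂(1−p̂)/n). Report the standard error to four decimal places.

The sample proportion is 28/52 = 0.53846.
p̂(1−p̂) = 0.53846·0.46154 = 0.248521.
Dividing by n and taking the root: √0.004779250 = 0.0691.

SE = 0.0691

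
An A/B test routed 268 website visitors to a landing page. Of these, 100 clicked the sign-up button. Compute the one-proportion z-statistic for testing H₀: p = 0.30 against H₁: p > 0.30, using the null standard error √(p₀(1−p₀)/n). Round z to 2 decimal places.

z = 2.61

With x = 100 successes in n = 268, p̂ = 0.37313.
SE₀ = √(0.30·0.70/268) = 0.027993.
Test statistic: z = 0.07313/0.027993 = 2.61.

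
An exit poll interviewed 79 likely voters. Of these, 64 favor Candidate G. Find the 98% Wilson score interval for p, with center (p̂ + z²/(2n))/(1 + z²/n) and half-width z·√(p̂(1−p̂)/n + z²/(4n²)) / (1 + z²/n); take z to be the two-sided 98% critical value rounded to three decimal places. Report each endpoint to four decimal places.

p̂ = 64/79 = 0.81013; z = 2.326, so z² = 5.410276.
1 + z²/n = 1.068485.
Center = (0.81013 + 0.034242)/1.068485 = 0.79025.
Radicand: p̂(1−p̂)/n + z²/(4n²) = 0.001947108 + 0.000216723 = 0.002163831.
Half-width = z·√(radicand)/denom = 2.326·0.046517/1.068485 = 0.10126.
CI: 0.79025 ± 0.10126 = (0.6890, 0.8915).

(0.6890, 0.8915)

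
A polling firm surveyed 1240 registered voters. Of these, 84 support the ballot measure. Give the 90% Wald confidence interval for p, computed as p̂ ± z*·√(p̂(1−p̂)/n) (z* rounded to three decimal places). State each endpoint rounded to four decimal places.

Sample proportion p̂ = 84/1240 = 0.06774.
SE = √(p̂(1−p̂)/n) = √(0.063153/1240) = 0.007137.
For 90% confidence, z* = 1.645.
Margin = 1.645·0.007137 = 0.01174.
CI: 0.06774 ± 0.01174 = (0.0560, 0.0795).

(0.0560, 0.0795)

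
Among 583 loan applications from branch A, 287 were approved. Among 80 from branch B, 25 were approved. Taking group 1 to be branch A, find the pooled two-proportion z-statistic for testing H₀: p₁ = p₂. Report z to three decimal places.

p̂₁ = 287/583 = 0.49228, p̂₂ = 25/80 = 0.31250.
Pooled p̂ = (287+25)/(583+80) = 312/663 = 0.47059.
SE = √[p̂(1−p̂)(1/n₁+1/n₂)] = √[0.47059·0.52941·(1/583+1/80)] ≈ 0.059511.
z = (p̂₁ − p̂₂)/SE = (0.49228 − 0.31250)/0.059511 = 0.17978/0.059511 = 3.021.

z = 3.021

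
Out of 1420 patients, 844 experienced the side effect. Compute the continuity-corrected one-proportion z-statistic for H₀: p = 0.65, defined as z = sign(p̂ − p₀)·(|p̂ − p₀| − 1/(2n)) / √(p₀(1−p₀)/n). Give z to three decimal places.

With x = 844 successes in n = 1420, p̂ = 0.59437. p̂ − p₀ = -0.055634.
1/(2n) = 0.000352.
Corrected numerator: |-0.055634| − 0.000352 = 0.055282.
Under H₀, SE = √(p₀(1−p₀)/n) = √(0.65·0.35/1420) = √0.000160211 = 0.012657.
z = (−)0.055282/0.012657 = -4.368.

z = -4.368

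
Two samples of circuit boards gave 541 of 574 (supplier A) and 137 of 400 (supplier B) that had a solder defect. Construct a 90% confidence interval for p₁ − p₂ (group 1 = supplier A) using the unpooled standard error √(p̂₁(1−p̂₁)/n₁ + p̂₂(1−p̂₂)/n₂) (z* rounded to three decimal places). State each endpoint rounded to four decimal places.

(0.5578, 0.6422)

p̂₁ = 0.94251, p̂₂ = 0.34250, so the observed difference is 0.60001.
Unpooled SE = √(p̂₁(1−p̂₁)/n₁ + p̂₂(1−p̂₂)/n₂) = √(0.000094401 + 0.000562984) = 0.025640.
The 90% critical value is z* = 1.645. Margin = 1.645·0.025640 = 0.04218.
CI: 0.60001 ± 0.04218 = (0.5578, 0.6422).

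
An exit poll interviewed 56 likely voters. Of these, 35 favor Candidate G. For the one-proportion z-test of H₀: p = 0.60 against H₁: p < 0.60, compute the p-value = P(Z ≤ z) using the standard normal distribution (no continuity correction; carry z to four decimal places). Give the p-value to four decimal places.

With x = 35 successes in n = 56, p̂ = 0.62500.
Under H₀, SE = √(p₀(1−p₀)/n) = √(0.60·0.40/56) = √0.004285714 = 0.065465.
z = (p̂ − p₀)/SE = (35/56 − 0.60)/0.065465 ≈ 0.3819.
From the standard normal, P(Z ≤ z) = 0.6487.

p-value = 0.6487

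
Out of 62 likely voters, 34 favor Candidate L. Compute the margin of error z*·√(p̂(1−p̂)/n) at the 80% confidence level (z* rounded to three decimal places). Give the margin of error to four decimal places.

ME = 0.0810

With x = 34 successes in n = 62, p̂ = 0.54839.
Standard error of p̂: √(0.247659/62) = √0.003994495 = 0.063202.
z* = 1.282 at the 80% level.
So ME = 0.0810.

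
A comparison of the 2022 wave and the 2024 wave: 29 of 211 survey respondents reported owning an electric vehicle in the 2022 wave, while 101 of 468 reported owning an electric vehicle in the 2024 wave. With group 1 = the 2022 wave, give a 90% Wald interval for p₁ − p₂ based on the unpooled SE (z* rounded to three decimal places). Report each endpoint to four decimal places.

p̂₁ = 29/211 = 0.13744, p̂₂ = 101/468 = 0.21581; p̂₁ − p̂₂ = -0.07837.
SE = √(0.000561852 + 0.000361618) = √0.000923470 = 0.030389.
For 90% confidence, z* = 1.645. Margin = 1.645·0.030389 = 0.04999.
So the interval runs from -0.1284 to -0.0284.

(-0.1284, -0.0284)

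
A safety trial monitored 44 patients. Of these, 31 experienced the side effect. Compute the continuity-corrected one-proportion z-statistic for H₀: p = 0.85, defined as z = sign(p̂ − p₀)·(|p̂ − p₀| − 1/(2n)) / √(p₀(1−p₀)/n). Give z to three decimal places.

With x = 31 successes in n = 44, p̂ = 0.70455. p̂ − p₀ = -0.145455.
1/(2n) = 0.011364.
Corrected numerator: |-0.145455| − 0.011364 = 0.134091.
Under H₀, SE = √(p₀(1−p₀)/n) = √(0.85·0.15/44) = √0.002897727 = 0.053831.
z = −0.134091/0.053831 = -2.491.

z = -2.491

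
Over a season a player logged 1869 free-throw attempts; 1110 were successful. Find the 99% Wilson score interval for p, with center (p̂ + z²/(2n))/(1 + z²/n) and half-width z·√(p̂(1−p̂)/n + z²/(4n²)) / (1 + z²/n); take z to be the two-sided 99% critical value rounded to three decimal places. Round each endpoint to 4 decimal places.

(0.5644, 0.6228)

p̂ = 1110/1869 = 0.59390; z = 2.576, so z² = 6.635776.
Denominator 1 + z²/n = 1 + 6.635776/1869 = 1.003550.
Center = (0.59390 + 0.001775)/1.003550 = 0.59357.
Radicand: p̂(1−p̂)/n + z²/(4n²) = 0.000129044 + 0.000000475 = 0.000129519.
Half-width = z·√(radicand)/denom = 2.576·0.011381/1.003550 = 0.02921.
CI: 0.59357 ± 0.02921 = (0.5644, 0.6228).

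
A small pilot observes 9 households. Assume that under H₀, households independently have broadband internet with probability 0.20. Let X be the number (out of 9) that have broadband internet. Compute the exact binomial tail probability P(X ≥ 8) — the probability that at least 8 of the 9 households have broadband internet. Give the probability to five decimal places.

P = 0.00002

X is binomial with n = 9 and p = 0.20.
P(X ≥ 8) = C(9,8)·0.20^8·0.80^1 + C(9,9)·0.20^9·0.80^0.
= 0.000018 + 0.000001 = 0.00002.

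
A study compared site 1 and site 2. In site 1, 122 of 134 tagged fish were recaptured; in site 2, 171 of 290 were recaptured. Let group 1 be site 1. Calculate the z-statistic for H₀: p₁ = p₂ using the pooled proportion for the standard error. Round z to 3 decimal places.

z = 6.646

p̂₁ = 122/134 = 0.91045, p̂₂ = 171/290 = 0.58966.
Pooling: p̂ = 293/424 = 0.69104.
SE = √[p̂(1−p̂)(1/n₁+1/n₂)] = √[0.69104·0.30896·(1/134+1/290)] ≈ 0.048265.
z = (p̂₁ − p̂₂)/SE = (0.91045 − 0.58966)/0.048265 = 0.32079/0.048265 = 6.646.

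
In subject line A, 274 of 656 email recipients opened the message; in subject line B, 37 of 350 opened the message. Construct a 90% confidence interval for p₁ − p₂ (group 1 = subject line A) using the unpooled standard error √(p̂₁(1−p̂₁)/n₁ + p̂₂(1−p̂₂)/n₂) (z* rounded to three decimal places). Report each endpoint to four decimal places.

p̂₁ = 274/656 = 0.41768, p̂₂ = 37/350 = 0.10571; p̂₁ − p̂₂ = 0.31197.
SE = √(0.000370768 + 0.000270111) = √0.000640879 = 0.025316.
For 90% confidence, z* = 1.645. Margin of error = 0.04164.
Interval: 0.31197 ± 0.04164 → (0.2703, 0.3536).

(0.2703, 0.3536)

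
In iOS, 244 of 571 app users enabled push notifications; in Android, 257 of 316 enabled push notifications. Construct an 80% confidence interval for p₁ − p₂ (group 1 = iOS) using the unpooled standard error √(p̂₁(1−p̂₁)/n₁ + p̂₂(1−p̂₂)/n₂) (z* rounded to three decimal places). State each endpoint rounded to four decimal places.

p̂₁ = 0.42732, p̂₂ = 0.81329, so the observed difference is -0.38597.
SE = √(0.000428577 + 0.000480534) = √0.000909111 = 0.030151.
z* = 1.282 at the 80% level. Margin of error = 0.03865.
So the interval runs from -0.4246 to -0.3473.

(-0.4246, -0.3473)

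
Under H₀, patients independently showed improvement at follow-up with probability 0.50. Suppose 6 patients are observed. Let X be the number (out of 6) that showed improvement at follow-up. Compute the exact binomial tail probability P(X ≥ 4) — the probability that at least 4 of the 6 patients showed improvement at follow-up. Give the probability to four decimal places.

P = 0.3438

X ~ Binomial(n=6, p=0.50).
P(X ≥ 4) = C(6,4)·0.50^4·0.50^2 + C(6,5)·0.50^5·0.50^1 + C(6,6)·0.50^6·0.50^0.
= 0.234375 + 0.093750 + 0.015625 = 0.3438.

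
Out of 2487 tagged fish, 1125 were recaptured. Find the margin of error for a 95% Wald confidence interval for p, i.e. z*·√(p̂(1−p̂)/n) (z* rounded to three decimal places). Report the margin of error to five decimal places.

ME = 0.01956

With x = 1125 successes in n = 2487, p̂ = 0.45235.
Standard error of p̂: √(0.247730/2487) = √0.000099610 = 0.009980.
For 95% confidence, z* = 1.960.
So ME = 0.01956.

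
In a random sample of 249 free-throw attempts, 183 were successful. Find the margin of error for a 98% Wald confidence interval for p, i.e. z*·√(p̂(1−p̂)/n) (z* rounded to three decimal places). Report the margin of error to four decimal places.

p̂ = 183/249 = 0.73494.
Standard error of p̂: √(0.194803/249) = √0.000782343 = 0.027970.
z* = 2.326 at the 98% level.
Margin of error = z*·SE = 2.326 × 0.027970 = 0.0651.

ME = 0.0651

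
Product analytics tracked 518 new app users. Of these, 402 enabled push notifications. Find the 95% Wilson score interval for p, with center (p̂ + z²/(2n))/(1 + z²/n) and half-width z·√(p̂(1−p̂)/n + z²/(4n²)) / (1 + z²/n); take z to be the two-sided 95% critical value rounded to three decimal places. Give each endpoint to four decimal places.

(0.7382, 0.8099)

p̂ = 402/518 = 0.77606; z = 1.960, so z² = 3.841600.
1 + z²/n = 1.007416.
Adjusted center: (0.77606 + z²/(2n))/1.007416 = 0.77403.
Radicand: p̂(1−p̂)/n + z²/(4n²) = 0.000335502 + 0.000003579 = 0.000339081.
Half-width = z·√(radicand)/denom = 1.960·0.018414/1.007416 = 0.03583.
Interval: 0.77403 ± 0.03583 → (0.7382, 0.8099).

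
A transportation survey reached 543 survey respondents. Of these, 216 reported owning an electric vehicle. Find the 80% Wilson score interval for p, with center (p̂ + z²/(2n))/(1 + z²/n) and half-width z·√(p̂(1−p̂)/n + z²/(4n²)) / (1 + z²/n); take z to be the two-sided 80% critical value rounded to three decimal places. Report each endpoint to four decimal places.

(0.3712, 0.4250)

Here p̂ = 216/543 = 0.39779 and z = 1.282 (z² = 1.643524).
1 + z²/n = 1.003027.
Center = (0.39779 + 0.001513)/1.003027 = 0.39810.
Radicand: p̂(1−p̂)/n + z²/(4n²) = 0.000441166 + 0.000001394 = 0.000442560.
Half-width = z·√(radicand)/denom = 1.282·0.021037/1.003027 = 0.02689.
So the interval runs from 0.3712 to 0.4250.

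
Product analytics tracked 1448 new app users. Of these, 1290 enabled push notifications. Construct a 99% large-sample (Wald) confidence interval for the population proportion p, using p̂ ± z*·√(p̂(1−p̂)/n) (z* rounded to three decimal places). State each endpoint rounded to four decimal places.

(0.8698, 0.9120)

Sample proportion p̂ = 1290/1448 = 0.89088.
Standard error of p̂: √(0.097210/1448) = √0.000067134 = 0.008194.
For 99% confidence, z* = 2.576.
Margin = 2.576·0.008194 = 0.02111.
Interval: 0.89088 ± 0.02111 → (0.8698, 0.9120).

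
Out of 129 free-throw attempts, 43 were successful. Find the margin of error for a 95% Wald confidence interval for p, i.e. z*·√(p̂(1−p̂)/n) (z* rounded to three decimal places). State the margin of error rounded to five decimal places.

ME = 0.08135

Sample proportion p̂ = 43/129 = 0.33333.
SE(p̂) = √(0.33333·0.66667/129) = 0.041505.
The 95% critical value is z* = 1.960.
ME = 1.960·0.041505 = 0.08135.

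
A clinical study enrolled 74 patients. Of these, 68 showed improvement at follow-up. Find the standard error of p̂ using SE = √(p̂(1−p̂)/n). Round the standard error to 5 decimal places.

SE = 0.03173

Sample proportion p̂ = 68/74 = 0.91892.
p̂(1−p̂) = 0.074506.
SE = √(0.074506/74) = 0.03173.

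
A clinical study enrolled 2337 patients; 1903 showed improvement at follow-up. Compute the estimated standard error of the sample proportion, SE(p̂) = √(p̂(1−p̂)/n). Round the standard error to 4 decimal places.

SE = 0.0080

Sample proportion p̂ = 1903/2337 = 0.81429.
p̂(1−p̂) = 0.81429·0.18571 = 0.151222.
SE = √(0.151222/2337) = 0.0080.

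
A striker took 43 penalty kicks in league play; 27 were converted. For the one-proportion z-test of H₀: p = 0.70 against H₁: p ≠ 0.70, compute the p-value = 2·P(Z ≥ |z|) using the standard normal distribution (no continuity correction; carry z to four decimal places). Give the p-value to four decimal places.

The sample proportion is 27/43 = 0.62791.
Under H₀, SE = √(p₀(1−p₀)/n) = √(0.70·0.30/43) = √0.004883721 = 0.069884.
Test statistic (full precision, shown to 4 dp): z = (27/43 − 0.70)/SE₀ ≈ -1.0316.
From the standard normal, 2·P(Z ≥ |z|) = 0.3023.

p-value = 0.3023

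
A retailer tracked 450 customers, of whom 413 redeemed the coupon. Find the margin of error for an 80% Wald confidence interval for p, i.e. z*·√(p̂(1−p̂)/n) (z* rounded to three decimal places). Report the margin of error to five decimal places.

ME = 0.01660

With x = 413 successes in n = 450, p̂ = 0.91778.
Standard error of p̂: √(0.075462/450) = √0.000167693 = 0.012950.
For 80% confidence, z* = 1.282.
ME = 1.282·0.012950 = 0.01660.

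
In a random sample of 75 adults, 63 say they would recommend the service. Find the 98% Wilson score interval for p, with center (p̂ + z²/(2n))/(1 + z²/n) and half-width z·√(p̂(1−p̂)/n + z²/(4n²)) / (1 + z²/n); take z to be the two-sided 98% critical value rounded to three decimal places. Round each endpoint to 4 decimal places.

Here p̂ = 63/75 = 0.84000 and z = 2.326 (z² = 5.410276).
Denominator 1 + z²/n = 1 + 5.410276/75 = 1.072137.
Adjusted center: (0.84000 + z²/(2n))/1.072137 = 0.81712.
Radicand: p̂(1−p̂)/n + z²/(4n²) = 0.001792000 + 0.000240457 = 0.002032457.
Half-width = 2.326·√0.002032457/1.072137 = 0.09781.
So the interval runs from 0.7193 to 0.9149.

(0.7193, 0.9149)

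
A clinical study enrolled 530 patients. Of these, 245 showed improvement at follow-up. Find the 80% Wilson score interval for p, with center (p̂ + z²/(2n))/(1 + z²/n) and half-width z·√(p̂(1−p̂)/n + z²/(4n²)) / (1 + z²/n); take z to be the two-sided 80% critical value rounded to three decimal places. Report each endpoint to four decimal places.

p̂ = 245/530 = 0.46226; z = 1.282, so z² = 1.643524.
1 + z²/n = 1.003101.
Center = (0.46226 + 0.001550)/1.003101 = 0.46238.
Radicand: p̂(1−p̂)/n + z²/(4n²) = 0.000469011 + 0.000001463 = 0.000470474.
Half-width = z·√(radicand)/denom = 1.282·0.021690/1.003101 = 0.02772.
CI: 0.46238 ± 0.02772 = (0.4347, 0.4901).

(0.4347, 0.4901)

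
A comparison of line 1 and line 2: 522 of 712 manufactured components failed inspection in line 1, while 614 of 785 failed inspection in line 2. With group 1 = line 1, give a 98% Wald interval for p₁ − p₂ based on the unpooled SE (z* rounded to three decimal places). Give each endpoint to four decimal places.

p̂₁ = 522/712 = 0.73315, p̂₂ = 614/785 = 0.78217; p̂₁ − p̂₂ = -0.04902.
SE = √(0.000274779 + 0.000217048) = √0.000491827 = 0.022177.
The 98% critical value is z* = 2.326. Margin = 2.326·0.022177 = 0.05158.
Interval: -0.04902 ± 0.05158 → (-0.1006, 0.0026).

(-0.1006, 0.0026)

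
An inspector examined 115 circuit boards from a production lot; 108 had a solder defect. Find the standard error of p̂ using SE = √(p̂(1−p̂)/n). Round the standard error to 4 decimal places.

p̂ = 108/115 = 0.93913.
p̂(1−p̂) = 0.93913·0.06087 = 0.057165.
SE = √(0.057165/115) = 0.0223.

SE = 0.0223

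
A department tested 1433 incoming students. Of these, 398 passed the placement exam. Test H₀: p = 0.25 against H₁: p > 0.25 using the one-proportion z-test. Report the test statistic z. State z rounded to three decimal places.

z = 2.425

Sample proportion p̂ = 398/1433 = 0.27774.
SE₀ = √(0.25·0.75/1433) = 0.011439.
z = (p̂ − p₀)/SE = (0.27774 − 0.25)/0.011439 = 2.425.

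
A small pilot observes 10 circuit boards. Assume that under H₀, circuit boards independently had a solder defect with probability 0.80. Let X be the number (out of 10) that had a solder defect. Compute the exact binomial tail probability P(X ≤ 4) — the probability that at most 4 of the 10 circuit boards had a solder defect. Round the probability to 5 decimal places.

X is binomial with n = 10 and p = 0.80.
P(X ≤ 4) = Σ_{j=0}^{4} C(10,j)·0.80^j·0.20^{10−j}.
= 0.000000 + 0.000004 + 0.000074 + 0.000786 + 0.005505 = 0.00637.

P = 0.00637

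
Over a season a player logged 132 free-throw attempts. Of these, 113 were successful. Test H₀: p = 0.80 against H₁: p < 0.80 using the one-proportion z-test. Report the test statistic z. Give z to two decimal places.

p̂ = 113/132 = 0.85606.
Under H₀, SE = √(p₀(1−p₀)/n) = √(0.80·0.20/132) = √0.001212121 = 0.034816.
z = (0.85606 − 0.80)/0.034816 = 0.05606/0.034816 = 1.61.

z = 1.61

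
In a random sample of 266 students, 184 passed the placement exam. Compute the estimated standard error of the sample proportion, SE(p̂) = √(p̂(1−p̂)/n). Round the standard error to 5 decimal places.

p̂ = 184/266 = 0.69173.
p̂(1−p̂) = 0.213240.
Dividing by n and taking the root: √0.000801654 = 0.02831.

SE = 0.02831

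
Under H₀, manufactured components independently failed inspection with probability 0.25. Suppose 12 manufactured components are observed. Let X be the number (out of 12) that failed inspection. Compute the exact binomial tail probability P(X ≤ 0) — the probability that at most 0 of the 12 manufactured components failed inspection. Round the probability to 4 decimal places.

X ~ Binomial(n=12, p=0.25).
P(X ≤ 0) = C(12,0)·0.25^0·0.75^12.
= 0.031676 = 0.0317.

P = 0.0317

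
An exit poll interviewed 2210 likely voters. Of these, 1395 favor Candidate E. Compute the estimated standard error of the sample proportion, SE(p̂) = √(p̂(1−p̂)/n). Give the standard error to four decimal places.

SE = 0.0103

The sample proportion is 1395/2210 = 0.63122.
p̂(1−p̂) = 0.232781.
Dividing by n and taking the root: √0.000105331 = 0.0103.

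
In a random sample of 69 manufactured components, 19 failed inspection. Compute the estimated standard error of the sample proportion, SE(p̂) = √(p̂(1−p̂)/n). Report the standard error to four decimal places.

With x = 19 successes in n = 69, p̂ = 0.27536.
p̂(1−p̂) = 0.27536·0.72464 = 0.199537.
SE = √(0.199537/69) = 0.0538.

SE = 0.0538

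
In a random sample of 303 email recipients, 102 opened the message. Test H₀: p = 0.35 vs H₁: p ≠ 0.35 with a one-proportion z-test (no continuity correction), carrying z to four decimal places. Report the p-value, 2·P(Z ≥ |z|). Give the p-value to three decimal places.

p̂ = 102/303 = 0.33663.
SE₀ = √(0.35·0.65/303) = 0.027401.
z = (p̂ − p₀)/SE = (102/303 − 0.35)/0.027401 ≈ -0.4878.
From the standard normal, 2·P(Z ≥ |z|) = 0.626.

p-value = 0.626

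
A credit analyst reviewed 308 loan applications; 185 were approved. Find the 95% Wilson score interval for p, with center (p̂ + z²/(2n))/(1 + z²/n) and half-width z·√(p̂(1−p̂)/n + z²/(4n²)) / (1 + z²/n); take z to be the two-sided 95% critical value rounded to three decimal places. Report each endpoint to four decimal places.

(0.5450, 0.6538)

Here p̂ = 185/308 = 0.60065 and z = 1.960 (z² = 3.841600).
1 + z²/n = 1.012473.
Center = (0.60065 + 0.006236)/1.012473 = 0.59941.
Radicand: p̂(1−p̂)/n + z²/(4n²) = 0.000778798 + 0.000010124 = 0.000788922.
Half-width = 1.960·√0.000788922/1.012473 = 0.05437.
CI: 0.59941 ± 0.05437 = (0.5450, 0.6538).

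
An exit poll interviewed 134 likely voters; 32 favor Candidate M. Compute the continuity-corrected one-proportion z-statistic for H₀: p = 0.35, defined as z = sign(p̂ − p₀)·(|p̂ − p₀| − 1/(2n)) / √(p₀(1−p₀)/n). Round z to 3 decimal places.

The sample proportion is 32/134 = 0.23881. p̂ − p₀ = -0.111194.
Continuity correction 1/(2n) = 1/268 = 0.003731.
Corrected numerator: |-0.111194| − 0.003731 = 0.107463.
SE₀ = √(0.35·0.65/134) = 0.041204.
z = −0.107463/0.041204 = -2.608.

z = -2.608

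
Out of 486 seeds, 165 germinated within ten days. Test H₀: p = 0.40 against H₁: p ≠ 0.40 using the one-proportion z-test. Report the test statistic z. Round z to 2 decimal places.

The sample proportion is 165/486 = 0.33951.
Under H₀, SE = √(p₀(1−p₀)/n) = √(0.40·0.60/486) = √0.000493827 = 0.022222.
z = (0.33951 − 0.40)/0.022222 = -0.06049/0.022222 = -2.72.

z = -2.72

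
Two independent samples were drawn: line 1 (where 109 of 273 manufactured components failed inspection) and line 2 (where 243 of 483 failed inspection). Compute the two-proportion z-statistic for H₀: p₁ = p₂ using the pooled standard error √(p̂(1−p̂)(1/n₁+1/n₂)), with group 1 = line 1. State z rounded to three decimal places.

p̂₁ = 109/273 = 0.39927, p̂₂ = 243/483 = 0.50311.
Pooled p̂ = (109+243)/(273+483) = 352/756 = 0.46561.
SE = √[p̂(1−p̂)(1/n₁+1/n₂)] = √[0.46561·0.53439·(1/273+1/483)] ≈ 0.037770.
z = (p̂₁ − p̂₂)/SE = (0.39927 − 0.50311)/0.037770 = -0.10384/0.037770 = -2.749.

z = -2.749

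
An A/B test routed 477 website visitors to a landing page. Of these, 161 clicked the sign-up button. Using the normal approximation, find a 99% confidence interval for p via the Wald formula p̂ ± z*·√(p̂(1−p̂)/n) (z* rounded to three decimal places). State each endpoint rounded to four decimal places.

(0.2818, 0.3933)

Sample proportion p̂ = 161/477 = 0.33753.
SE = √(p̂(1−p̂)/n) = √(0.223602/477) = 0.021651.
For 99% confidence, z* = 2.576.
Margin of error: 2.576 × 0.021651 = 0.05577.
So the interval runs from 0.2818 to 0.3933.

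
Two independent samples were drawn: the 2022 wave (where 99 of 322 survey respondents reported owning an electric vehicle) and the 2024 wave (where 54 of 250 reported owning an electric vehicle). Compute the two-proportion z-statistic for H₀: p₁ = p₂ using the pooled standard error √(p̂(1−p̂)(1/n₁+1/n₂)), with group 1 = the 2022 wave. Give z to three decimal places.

Sample proportions: p̂₁ = 99/322 = 0.30745 and p̂₂ = 54/250 = 0.21600.
Pooling: p̂ = 153/572 = 0.26748.
SE = √[p̂(1−p̂)(1/n₁+1/n₂)] = √[0.26748·0.73252·(1/322+1/250)] ≈ 0.037313.
z = 0.09145/0.037313 = 2.451.

z = 2.451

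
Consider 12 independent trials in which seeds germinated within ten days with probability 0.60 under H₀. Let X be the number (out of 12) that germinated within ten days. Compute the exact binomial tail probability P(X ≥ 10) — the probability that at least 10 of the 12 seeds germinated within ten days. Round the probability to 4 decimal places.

P = 0.0834

X is binomial with n = 12 and p = 0.60.
P(X ≥ 10) = C(12,10)·0.60^10·0.40^2 + C(12,11)·0.60^11·0.40^1 + C(12,12)·0.60^12·0.40^0.
= 0.063852 + 0.017414 + 0.002177 = 0.0834.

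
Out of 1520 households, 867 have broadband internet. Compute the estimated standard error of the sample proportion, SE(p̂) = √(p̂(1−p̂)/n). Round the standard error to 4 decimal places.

SE = 0.0127

With x = 867 successes in n = 1520, p̂ = 0.57039.
p̂(1−p̂) = 0.245045.
SE = √(0.245045/1520) = √0.000161214 = 0.0127.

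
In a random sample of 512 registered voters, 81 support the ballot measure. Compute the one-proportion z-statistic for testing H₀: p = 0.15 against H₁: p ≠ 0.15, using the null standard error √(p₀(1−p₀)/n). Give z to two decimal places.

z = 0.52

Sample proportion p̂ = 81/512 = 0.15820.
Under H₀, SE = √(p₀(1−p₀)/n) = √(0.15·0.85/512) = √0.000249023 = 0.015780.
z = (p̂ − p₀)/SE = (0.15820 − 0.15)/0.015780 = 0.52.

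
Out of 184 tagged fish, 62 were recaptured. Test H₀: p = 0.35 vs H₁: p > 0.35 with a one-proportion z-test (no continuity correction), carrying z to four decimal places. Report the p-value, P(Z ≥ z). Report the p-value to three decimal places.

With x = 62 successes in n = 184, p̂ = 0.33696.
Under H₀, SE = √(p₀(1−p₀)/n) = √(0.35·0.65/184) = √0.001236413 = 0.035163.
z = (p̂ − p₀)/SE = (62/184 − 0.35)/0.035163 ≈ -0.3709.
p-value = P(Z ≥ z) with z = -0.3709 → 0.645.

p-value = 0.645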